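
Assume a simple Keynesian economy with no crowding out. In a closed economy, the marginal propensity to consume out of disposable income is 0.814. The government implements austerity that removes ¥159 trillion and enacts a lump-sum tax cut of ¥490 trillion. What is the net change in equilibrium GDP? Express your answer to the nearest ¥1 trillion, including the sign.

Expenditure multiplier = 1/(1 − MPC) = 1/(1 − 0.814) = 1/0.186 ≈ 5.376.
ΔG contributes k·ΔG = (−¥159 trillion) / 0.186 ≈ −¥854.8 trillion.
ΔT of −¥490 trillion changes first-round spending by −c·ΔT = +¥398.86 trillion, contributing k·(−c·ΔT) = (+¥398.86 trillion) / 0.186 ≈ +¥2,144.4 trillion.
Net ΔY = k(ΔG − c·ΔT) = (+¥239.86 trillion) / 0.186 ≈ +¥1,290 trillion.

+¥1,290 trillion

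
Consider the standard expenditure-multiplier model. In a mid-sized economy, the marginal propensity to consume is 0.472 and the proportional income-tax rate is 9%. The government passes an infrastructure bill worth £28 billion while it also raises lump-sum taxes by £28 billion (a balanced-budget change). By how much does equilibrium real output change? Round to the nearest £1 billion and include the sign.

Expenditure multiplier = 1/(1 − c(1−t)) = 1/(1 − 0.472×0.91) = 1/0.57048 ≈ 1.753.
ΔG contributes k·ΔG = (+£28 billion) / 0.57048 ≈ +£49.1 billion.
ΔT of +£28 billion changes first-round spending by −c·ΔT = −£13.216 billion, contributing k·(−c·ΔT) = (−£13.216 billion) / 0.57048 ≈ −£23.2 billion.
Net ΔY = k(ΔG − c·ΔT) = (+£14.784 billion) / 0.57048 ≈ +£26 billion.

+£26 billion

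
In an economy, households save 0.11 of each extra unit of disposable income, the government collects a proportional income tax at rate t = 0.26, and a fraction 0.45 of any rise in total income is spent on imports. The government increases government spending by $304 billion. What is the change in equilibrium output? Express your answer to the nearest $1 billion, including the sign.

MPC = 1 − MPS = 1 − 0.11 = 0.89.
Expenditure multiplier = 1/(1 − c(1−t) + m) = 1/(1 − 0.89×0.74 + 0.45) = 1/0.7914 ≈ 1.264.
ΔY = k × ΔG = (+$304 billion) / 0.7914 ≈ +$384 billion.

+$384 billion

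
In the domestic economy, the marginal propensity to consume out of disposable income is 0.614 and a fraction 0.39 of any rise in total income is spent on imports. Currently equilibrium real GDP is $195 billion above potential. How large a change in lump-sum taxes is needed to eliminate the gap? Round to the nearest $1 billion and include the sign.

+$246 billion

Spending multiplier = 1/(1 − c + m) = 1/(1 − 0.614 + 0.39) = 1/0.776 ≈ 1.289.
Tax multiplier = −c·k = −0.614/0.776 ≈ −0.791. Need ΔY = −$195 billion, so ΔT = ΔY/(−c·k) = −(−$195 billion) × 0.776 / 0.614 ≈ +$246 billion.
The government should raise lump-sum taxes by $246 billion.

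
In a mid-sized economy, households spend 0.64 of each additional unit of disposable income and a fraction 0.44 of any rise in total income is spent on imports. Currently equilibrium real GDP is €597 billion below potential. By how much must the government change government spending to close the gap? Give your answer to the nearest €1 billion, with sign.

+€478 billion

Spending multiplier = 1/(1 − c + m) = 1/(1 − 0.64 + 0.44) = 1/0.8 = 1.25.
Need ΔY = +€597 billion, so ΔG = ΔY/k = (+€597 billion) × 0.8 ≈ +€478 billion.
The government should increase government spending by €478 billion.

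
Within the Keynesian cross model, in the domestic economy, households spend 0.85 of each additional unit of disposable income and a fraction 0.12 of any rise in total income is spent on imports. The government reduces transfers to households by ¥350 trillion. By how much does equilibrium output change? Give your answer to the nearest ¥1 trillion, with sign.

The transfer change shifts disposable income by −¥350 trillion, so first-round consumption changes by c·ΔTR = 0.85 × (−¥350 trillion) = −¥297.5 trillion.
Expenditure multiplier = 1/(1 − c + m) = 1/(1 − 0.85 + 0.12) = 1/0.27 ≈ 3.704.
The transfer multiplier is c × k ≈ 3.148, so ΔY = k × (c·ΔTR) = (−¥297.5 trillion) / 0.27 ≈ −¥1,102 trillion.

−¥1,102 trillion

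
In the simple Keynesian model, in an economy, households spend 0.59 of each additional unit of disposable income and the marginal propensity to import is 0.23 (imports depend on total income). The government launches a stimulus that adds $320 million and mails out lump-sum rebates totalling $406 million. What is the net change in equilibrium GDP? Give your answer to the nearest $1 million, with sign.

+$874 million

Expenditure multiplier = 1/(1 − c + m) = 1/(1 − 0.59 + 0.23) = 1/0.64 ≈ 1.563.
ΔG contributes k·ΔG = (+$320 million) / 0.64 = +$500 million.
ΔT of −$406 million changes first-round spending by −c·ΔT = +$239.54 million, contributing k·(−c·ΔT) = (+$239.54 million) / 0.64 ≈ +$374.3 million.
Net ΔY = k(ΔG − c·ΔT) = (+$559.54 million) / 0.64 ≈ +$874 million.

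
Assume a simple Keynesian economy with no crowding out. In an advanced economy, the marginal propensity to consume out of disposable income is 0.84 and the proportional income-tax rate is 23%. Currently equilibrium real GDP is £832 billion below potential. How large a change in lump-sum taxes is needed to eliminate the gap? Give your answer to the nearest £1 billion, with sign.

Spending multiplier = 1/(1 − c(1−t)) = 1/(1 − 0.84×0.77) = 1/0.3532 ≈ 2.831.
Tax multiplier = −c·k = −0.84/0.3532 ≈ −2.378. Need ΔY = +£832 billion, so ΔT = ΔY/(−c·k) = −(+£832 billion) × 0.3532 / 0.84 ≈ −£350 billion.
The government should cut lump-sum taxes by £350 billion.

−£350 billion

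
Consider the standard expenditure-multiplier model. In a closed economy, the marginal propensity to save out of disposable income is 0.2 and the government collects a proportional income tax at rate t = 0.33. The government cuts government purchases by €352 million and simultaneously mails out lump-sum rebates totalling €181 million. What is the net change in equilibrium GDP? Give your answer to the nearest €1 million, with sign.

MPC = 1 − MPS = 1 − 0.2 = 0.8.
Expenditure multiplier = 1/(1 − c(1−t)) = 1/(1 − 0.8×0.67) = 1/0.464 ≈ 2.155.
ΔG contributes k·ΔG = (−€352 million) / 0.464 ≈ −€758.6 million.
ΔT of −€181 million changes first-round spending by −c·ΔT = +€144.8 million, contributing k·(−c·ΔT) = (+€144.8 million) / 0.464 ≈ +€312.1 million.
Net ΔY = k(ΔG − c·ΔT) = (−€207.2 million) / 0.464 ≈ −€447 million.

−€447 million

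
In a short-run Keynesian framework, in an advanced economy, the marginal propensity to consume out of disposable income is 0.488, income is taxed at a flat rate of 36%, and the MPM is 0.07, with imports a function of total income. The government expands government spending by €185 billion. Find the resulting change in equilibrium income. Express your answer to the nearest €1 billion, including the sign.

+€244 billion

Expenditure multiplier = 1/(1 − c(1−t) + m) = 1/(1 − 0.488×0.64 + 0.07) = 1/0.75768 ≈ 1.32.
ΔY = k × ΔG = (+€185 billion) / 0.75768 ≈ +€244 billion.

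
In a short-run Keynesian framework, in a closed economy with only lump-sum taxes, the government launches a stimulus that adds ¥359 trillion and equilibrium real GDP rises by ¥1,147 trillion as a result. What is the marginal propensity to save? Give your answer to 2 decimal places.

Implied spending multiplier k = ΔY/ΔG = 1,147/359 ≈ 3.195.
Since k = 1/(1 − MPC), MPC = 1 − 1/k = 1 − ΔG/ΔY = 1 − 359/1,147 ≈ 0.69.
MPS = 1 − MPC = 0.31.

0.31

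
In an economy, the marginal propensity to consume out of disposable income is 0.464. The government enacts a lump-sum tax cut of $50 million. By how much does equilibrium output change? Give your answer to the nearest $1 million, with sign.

A lump-sum tax change of −$50 million shifts disposable income by +$50 million; first-round consumption changes by −c × ΔT = −0.464 × (−$50 million) = +$23.2 million.
Expenditure multiplier = 1/(1 − MPC) = 1/(1 − 0.464) = 1/0.536 ≈ 1.866.
The tax multiplier is −c × k ≈ −0.866, so ΔY = k × (−c·ΔT) = (+$23.2 million) / 0.536 ≈ +$43 million.

+$43 million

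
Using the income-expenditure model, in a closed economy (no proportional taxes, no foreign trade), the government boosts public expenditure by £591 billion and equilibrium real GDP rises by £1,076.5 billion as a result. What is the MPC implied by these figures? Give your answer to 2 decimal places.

0.45

Implied spending multiplier k = ΔY/ΔG = 1,076.5/591 ≈ 1.8215.
Since k = 1/(1 − MPC), MPC = 1 − 1/k = 1 − ΔG/ΔY = 1 − 591/1,076.5 ≈ 0.45.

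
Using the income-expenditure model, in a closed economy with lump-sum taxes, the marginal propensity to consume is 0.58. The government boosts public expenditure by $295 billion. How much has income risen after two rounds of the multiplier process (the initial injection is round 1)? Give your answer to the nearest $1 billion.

Round 1 adds ΔG = $295 billion; each later round is MPC = 0.58 times the previous.
After 2 rounds: 295 + 171.1 = ΔG·(1 − c^2)/(1 − c) = 295 × (1 − 0.3364)/0.42 ≈ $466 billion.

$466 billion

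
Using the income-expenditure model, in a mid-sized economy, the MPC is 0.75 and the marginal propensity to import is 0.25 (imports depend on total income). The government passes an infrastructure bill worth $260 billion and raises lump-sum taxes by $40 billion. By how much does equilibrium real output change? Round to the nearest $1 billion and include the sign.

Expenditure multiplier = 1/(1 − c + m) = 1/(1 − 0.75 + 0.25) = 1/0.5 = 2.
ΔG contributes k·ΔG = (+$260 billion) / 0.5 = +$520 billion.
ΔT of +$40 billion changes first-round spending by −c·ΔT = −$30 billion, contributing k·(−c·ΔT) = (−$30 billion) / 0.5 = −$60 billion.
Net ΔY = k(ΔG − c·ΔT) = (+$230 billion) / 0.5 = +$460 billion.

+$460 billion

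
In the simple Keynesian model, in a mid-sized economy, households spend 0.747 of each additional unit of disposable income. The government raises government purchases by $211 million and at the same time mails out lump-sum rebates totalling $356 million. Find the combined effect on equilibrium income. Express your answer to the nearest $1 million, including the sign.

+$1,885 million

Expenditure multiplier = 1/(1 − MPC) = 1/(1 − 0.747) = 1/0.253 ≈ 3.953.
ΔG contributes k·ΔG = (+$211 million) / 0.253 ≈ +$834 million.
ΔT of −$356 million changes first-round spending by −c·ΔT = +$265.932 million, contributing k·(−c·ΔT) = (+$265.932 million) / 0.253 ≈ +$1,051.1 million.
Net ΔY = k(ΔG − c·ΔT) = (+$476.932 million) / 0.253 ≈ +$1,885 million.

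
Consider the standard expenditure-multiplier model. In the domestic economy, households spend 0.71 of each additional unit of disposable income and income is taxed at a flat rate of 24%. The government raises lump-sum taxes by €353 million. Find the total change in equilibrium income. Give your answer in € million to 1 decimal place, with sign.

A lump-sum tax change of +€353 million shifts disposable income by −€353 million; first-round consumption changes by −c × ΔT = −0.71 × (+€353 million) = −€250.63 million.
Expenditure multiplier = 1/(1 − c(1−t)) = 1/(1 − 0.71×0.76) = 1/0.4604 ≈ 2.172.
The tax multiplier is −c × k ≈ −1.542, so ΔY = k × (−c·ΔT) = (−€250.63 million) / 0.4604 ≈ −€544.4 million.

−€544.4 million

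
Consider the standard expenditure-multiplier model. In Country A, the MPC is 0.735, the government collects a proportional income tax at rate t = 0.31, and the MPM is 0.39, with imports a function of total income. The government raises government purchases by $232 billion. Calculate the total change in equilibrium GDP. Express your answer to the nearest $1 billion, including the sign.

+$263 billion

Government-spending multiplier = 1/(1 − c(1−t) + m) = 1/(1 − 0.735×0.69 + 0.39) = 1/0.88285 ≈ 1.133.
ΔY = k × ΔG = (+$232 billion) / 0.88285 ≈ +$263 billion.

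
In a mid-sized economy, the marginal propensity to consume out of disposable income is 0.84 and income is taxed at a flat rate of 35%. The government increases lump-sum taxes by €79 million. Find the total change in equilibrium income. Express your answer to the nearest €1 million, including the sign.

A lump-sum tax change of +€79 million shifts disposable income by −€79 million; first-round consumption changes by −c × ΔT = −0.84 × (+€79 million) = −€66.36 million.
Expenditure multiplier = 1/(1 − c(1−t)) = 1/(1 − 0.84×0.65) = 1/0.454 ≈ 2.203.
The tax multiplier is −c × k ≈ −1.85, so ΔY = k × (−c·ΔT) = (−€66.36 million) / 0.454 ≈ −€146 million.

−€146 million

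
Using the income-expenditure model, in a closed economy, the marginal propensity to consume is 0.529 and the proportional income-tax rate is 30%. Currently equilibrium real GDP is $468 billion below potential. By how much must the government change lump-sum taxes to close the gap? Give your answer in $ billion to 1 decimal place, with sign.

Spending multiplier = 1/(1 − c(1−t)) = 1/(1 − 0.529×0.7) = 1/0.6297 ≈ 1.588.
Tax multiplier = −c·k = −0.529/0.6297 ≈ −0.84. Need ΔY = +$468 billion, so ΔT = ΔY/(−c·k) = −(+$468 billion) × 0.6297 / 0.529 ≈ −$557.1 billion.
The government should cut lump-sum taxes by $557.1 billion.

−$557.1 billion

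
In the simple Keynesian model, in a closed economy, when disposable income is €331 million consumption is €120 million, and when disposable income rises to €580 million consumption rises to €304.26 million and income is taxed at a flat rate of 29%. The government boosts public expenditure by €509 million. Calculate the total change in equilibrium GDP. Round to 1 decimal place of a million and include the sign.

MPC = ΔC/ΔYd = (304.26 − 120)/(580 − 331) = 184.26/249 = 0.74.
Government-spending multiplier = 1/(1 − c(1−t)) = 1/(1 − 0.74×0.71) = 1/0.4746 ≈ 2.107.
ΔY = k × ΔG = (+€509 million) / 0.4746 ≈ +€1,072.5 million.

+€1,072.5 million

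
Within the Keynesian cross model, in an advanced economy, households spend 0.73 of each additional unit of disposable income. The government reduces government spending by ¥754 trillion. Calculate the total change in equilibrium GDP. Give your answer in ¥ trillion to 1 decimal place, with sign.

Expenditure multiplier = 1/(1 − MPC) = 1/(1 − 0.73) = 1/0.27 ≈ 3.704.
ΔY = k × ΔG = (−¥754 trillion) / 0.27 ≈ −¥2,792.6 trillion.

−¥2,792.6 trillion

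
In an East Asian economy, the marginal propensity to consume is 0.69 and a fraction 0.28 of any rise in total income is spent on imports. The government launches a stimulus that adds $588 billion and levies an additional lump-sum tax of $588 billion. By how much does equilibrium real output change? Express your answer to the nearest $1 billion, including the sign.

Expenditure multiplier = 1/(1 − c + m) = 1/(1 − 0.69 + 0.28) = 1/0.59 ≈ 1.695.
ΔG contributes k·ΔG = (+$588 billion) / 0.59 ≈ +$996.6 billion.
ΔT of +$588 billion changes first-round spending by −c·ΔT = −$405.72 billion, contributing k·(−c·ΔT) = (−$405.72 billion) / 0.59 ≈ −$687.7 billion.
Net ΔY = k(ΔG − c·ΔT) = (+$182.28 billion) / 0.59 ≈ +$309 billion.

+$309 billion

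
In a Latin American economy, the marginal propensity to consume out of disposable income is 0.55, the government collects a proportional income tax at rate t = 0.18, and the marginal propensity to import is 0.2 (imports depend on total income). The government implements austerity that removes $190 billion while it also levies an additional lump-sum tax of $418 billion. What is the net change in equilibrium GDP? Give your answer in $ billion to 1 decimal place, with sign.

Expenditure multiplier = 1/(1 − c(1−t) + m) = 1/(1 − 0.55×0.82 + 0.2) = 1/0.749 ≈ 1.335.
ΔG contributes k·ΔG = (−$190 billion) / 0.749 ≈ −$253.7 billion.
ΔT of +$418 billion changes first-round spending by −c·ΔT = −$229.9 billion, contributing k·(−c·ΔT) = (−$229.9 billion) / 0.749 ≈ −$306.9 billion.
Net ΔY = k(ΔG − c·ΔT) = (−$419.9 billion) / 0.749 ≈ −$560.6 billion.

−$560.6 billion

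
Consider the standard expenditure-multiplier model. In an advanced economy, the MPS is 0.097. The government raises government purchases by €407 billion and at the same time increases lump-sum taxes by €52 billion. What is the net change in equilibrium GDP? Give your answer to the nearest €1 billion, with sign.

+€3,712 billion

MPC = 1 − MPS = 1 − 0.097 = 0.903.
Expenditure multiplier = 1/(1 − MPC) = 1/(1 − 0.903) = 1/0.097 ≈ 10.309.
ΔG contributes k·ΔG = (+€407 billion) / 0.097 ≈ +€4,195.9 billion.
ΔT of +€52 billion changes first-round spending by −c·ΔT = −€46.956 billion, contributing k·(−c·ΔT) = (−€46.956 billion) / 0.097 ≈ −€484.1 billion.
Net ΔY = k(ΔG − c·ΔT) = (+€360.044 billion) / 0.097 ≈ +€3,712 billion.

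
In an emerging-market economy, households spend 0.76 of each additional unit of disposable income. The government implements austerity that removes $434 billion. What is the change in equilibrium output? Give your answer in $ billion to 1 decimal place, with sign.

Expenditure multiplier = 1/(1 − MPC) = 1/(1 − 0.76) = 1/0.24 ≈ 4.167.
ΔY = k × ΔG = (−$434 billion) / 0.24 ≈ −$1,808.3 billion.

−$1,808.3 billion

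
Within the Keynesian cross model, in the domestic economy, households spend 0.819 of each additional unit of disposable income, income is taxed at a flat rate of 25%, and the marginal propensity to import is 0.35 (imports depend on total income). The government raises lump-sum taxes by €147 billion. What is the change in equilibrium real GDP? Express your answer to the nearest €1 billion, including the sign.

A lump-sum tax change of +€147 billion shifts disposable income by −€147 billion; first-round consumption changes by −c × ΔT = −0.819 × (+€147 billion) = −€120.393 billion.
Expenditure multiplier = 1/(1 − c(1−t) + m) = 1/(1 − 0.819×0.75 + 0.35) = 1/0.73575 ≈ 1.359.
The tax multiplier is −c × k ≈ −1.113, so ΔY = k × (−c·ΔT) = (−€120.393 billion) / 0.73575 ≈ −€164 billion.

−€164 billion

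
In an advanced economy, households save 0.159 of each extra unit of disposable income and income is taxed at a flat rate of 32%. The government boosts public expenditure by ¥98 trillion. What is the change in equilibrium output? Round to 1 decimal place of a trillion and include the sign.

+¥228.9 trillion

MPC = 1 − MPS = 1 − 0.159 = 0.841.
Expenditure multiplier = 1/(1 − c(1−t)) = 1/(1 − 0.841×0.68) = 1/0.42812 ≈ 2.336.
ΔY = k × ΔG = (+¥98 trillion) / 0.42812 ≈ +¥228.9 trillion.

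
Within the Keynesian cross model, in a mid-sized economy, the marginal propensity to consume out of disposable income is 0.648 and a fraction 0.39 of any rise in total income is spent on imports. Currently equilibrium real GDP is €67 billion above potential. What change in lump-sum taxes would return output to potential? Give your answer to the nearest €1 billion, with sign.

+€77 billion

Spending multiplier = 1/(1 − c + m) = 1/(1 − 0.648 + 0.39) = 1/0.742 ≈ 1.348.
Tax multiplier = −c·k = −0.648/0.742 ≈ −0.873. Need ΔY = −€67 billion, so ΔT = ΔY/(−c·k) = −(−€67 billion) × 0.742 / 0.648 ≈ +€77 billion.
The government should raise lump-sum taxes by €77 billion.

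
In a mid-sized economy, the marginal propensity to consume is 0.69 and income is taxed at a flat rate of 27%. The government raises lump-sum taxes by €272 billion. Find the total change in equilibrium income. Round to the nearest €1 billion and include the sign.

A lump-sum tax change of +€272 billion shifts disposable income by −€272 billion; first-round consumption changes by −c × ΔT = −0.69 × (+€272 billion) = −€187.68 billion.
Expenditure multiplier = 1/(1 − c(1−t)) = 1/(1 − 0.69×0.73) = 1/0.4963 ≈ 2.015.
The tax multiplier is −c × k ≈ −1.39, so ΔY = k × (−c·ΔT) = (−€187.68 billion) / 0.4963 ≈ −€378 billion.

−€378 billion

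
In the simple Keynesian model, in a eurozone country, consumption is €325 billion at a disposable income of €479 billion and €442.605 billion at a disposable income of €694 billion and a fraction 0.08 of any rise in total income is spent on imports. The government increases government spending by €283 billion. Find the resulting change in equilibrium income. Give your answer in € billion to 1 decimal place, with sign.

+€531.0 billion

MPC = ΔC/ΔYd = (442.605 − 325)/(694 − 479) = 117.605/215 = 0.547.
Spending multiplier = 1/(1 − c + m) = 1/(1 − 0.547 + 0.08) = 1/0.533 ≈ 1.876.
ΔY = k × ΔG = (+€283 billion) / 0.533 ≈ +€531 billion.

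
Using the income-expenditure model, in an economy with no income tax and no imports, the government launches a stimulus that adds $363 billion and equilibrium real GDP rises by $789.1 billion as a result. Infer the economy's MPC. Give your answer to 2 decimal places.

0.54

Implied spending multiplier k = ΔY/ΔG = 789.1/363 ≈ 2.1738.
Since k = 1/(1 − MPC), MPC = 1 − 1/k = 1 − ΔG/ΔY = 1 − 363/789.1 ≈ 0.54.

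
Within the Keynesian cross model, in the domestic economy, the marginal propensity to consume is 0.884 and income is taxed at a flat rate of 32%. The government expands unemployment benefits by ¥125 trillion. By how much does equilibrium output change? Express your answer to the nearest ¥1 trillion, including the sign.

+¥277 trillion

The transfer change shifts disposable income by +¥125 trillion, so first-round consumption changes by c·ΔTR = 0.884 × (+¥125 trillion) = +¥110.5 trillion.
Expenditure multiplier = 1/(1 − c(1−t)) = 1/(1 − 0.884×0.68) = 1/0.39888 ≈ 2.507.
The transfer multiplier is c × k ≈ 2.216, so ΔY = k × (c·ΔTR) = (+¥110.5 trillion) / 0.39888 ≈ +¥277 trillion.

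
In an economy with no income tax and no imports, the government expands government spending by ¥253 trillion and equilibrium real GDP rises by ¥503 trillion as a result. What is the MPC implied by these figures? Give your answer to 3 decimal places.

Implied spending multiplier k = ΔY/ΔG = 503/253 ≈ 1.9881.
Since k = 1/(1 − MPC), MPC = 1 − 1/k = 1 − ΔG/ΔY = 1 − 253/503 ≈ 0.497.

0.497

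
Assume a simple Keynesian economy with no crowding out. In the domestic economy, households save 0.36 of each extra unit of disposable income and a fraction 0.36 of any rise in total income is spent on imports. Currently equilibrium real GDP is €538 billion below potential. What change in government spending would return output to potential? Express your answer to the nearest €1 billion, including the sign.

+€387 billion

MPC = 1 − MPS = 1 − 0.36 = 0.64.
Spending multiplier = 1/(1 − c + m) = 1/(1 − 0.64 + 0.36) = 1/0.72 ≈ 1.389.
Need ΔY = +€538 billion, so ΔG = ΔY/k = (+€538 billion) × 0.72 ≈ +€387 billion.
The government should increase government spending by €387 billion.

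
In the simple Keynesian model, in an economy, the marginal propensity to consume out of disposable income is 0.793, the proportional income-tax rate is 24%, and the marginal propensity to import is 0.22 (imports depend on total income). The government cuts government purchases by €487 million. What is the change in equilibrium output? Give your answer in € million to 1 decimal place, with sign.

Government-spending multiplier = 1/(1 − c(1−t) + m) = 1/(1 − 0.793×0.76 + 0.22) = 1/0.61732 ≈ 1.62.
ΔY = k × ΔG = (−€487 million) / 0.61732 ≈ −€788.9 million.

−€788.9 million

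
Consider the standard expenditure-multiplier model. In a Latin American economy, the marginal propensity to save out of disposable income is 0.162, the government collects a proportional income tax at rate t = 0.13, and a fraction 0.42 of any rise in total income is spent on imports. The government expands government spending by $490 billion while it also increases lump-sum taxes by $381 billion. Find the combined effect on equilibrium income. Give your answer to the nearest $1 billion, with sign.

+$247 billion

MPC = 1 − MPS = 1 − 0.162 = 0.838.
Expenditure multiplier = 1/(1 − c(1−t) + m) = 1/(1 − 0.838×0.87 + 0.42) = 1/0.69094 ≈ 1.447.
ΔG contributes k·ΔG = (+$490 billion) / 0.69094 ≈ +$709.2 billion.
ΔT of +$381 billion changes first-round spending by −c·ΔT = −$319.278 billion, contributing k·(−c·ΔT) = (−$319.278 billion) / 0.69094 ≈ −$462.1 billion.
Net ΔY = k(ΔG − c·ΔT) = (+$170.722 billion) / 0.69094 ≈ +$247 billion.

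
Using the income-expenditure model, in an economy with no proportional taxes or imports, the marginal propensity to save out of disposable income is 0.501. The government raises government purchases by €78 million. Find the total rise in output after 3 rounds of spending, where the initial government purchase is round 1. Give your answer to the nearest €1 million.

MPC = 1 − MPS = 1 − 0.501 = 0.499.
Round 1 adds ΔG = €78 million; each later round is MPC = 0.499 times the previous.
After 3 rounds: 78 + 38.922 + 19.422078 = ΔG·(1 − c^3)/(1 − c) = 78 × (1 − 0.124251499)/0.501 ≈ €136 million.

€136 million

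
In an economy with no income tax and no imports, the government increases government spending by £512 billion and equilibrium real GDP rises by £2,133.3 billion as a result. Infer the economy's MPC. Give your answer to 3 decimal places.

0.760

Implied spending multiplier k = ΔY/ΔG = 2,133.3/512 ≈ 4.1666.
Since k = 1/(1 − MPC), MPC = 1 − 1/k = 1 − ΔG/ΔY = 1 − 512/2,133.3 ≈ 0.760.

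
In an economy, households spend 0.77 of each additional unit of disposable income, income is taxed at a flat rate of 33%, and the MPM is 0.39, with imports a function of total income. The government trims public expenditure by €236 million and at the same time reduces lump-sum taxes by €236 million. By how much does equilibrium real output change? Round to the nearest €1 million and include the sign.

Expenditure multiplier = 1/(1 − c(1−t) + m) = 1/(1 − 0.77×0.67 + 0.39) = 1/0.8741 ≈ 1.144.
ΔG contributes k·ΔG = (−€236 million) / 0.8741 ≈ −€270 million.
ΔT of −€236 million changes first-round spending by −c·ΔT = +€181.72 million, contributing k·(−c·ΔT) = (+€181.72 million) / 0.8741 ≈ +€207.9 million.
Net ΔY = k(ΔG − c·ΔT) = (−€54.28 million) / 0.8741 ≈ −€62 million.

−€62 million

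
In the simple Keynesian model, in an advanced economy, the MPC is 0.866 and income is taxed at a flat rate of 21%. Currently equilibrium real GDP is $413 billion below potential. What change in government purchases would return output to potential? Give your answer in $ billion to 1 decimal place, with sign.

Spending multiplier = 1/(1 − c(1−t)) = 1/(1 − 0.866×0.79) = 1/0.31586 ≈ 3.166.
Need ΔY = +$413 billion, so ΔG = ΔY/k = (+$413 billion) × 0.31586 ≈ +$130.5 billion.
The government should increase government purchases by $130.5 billion.

+$130.5 billion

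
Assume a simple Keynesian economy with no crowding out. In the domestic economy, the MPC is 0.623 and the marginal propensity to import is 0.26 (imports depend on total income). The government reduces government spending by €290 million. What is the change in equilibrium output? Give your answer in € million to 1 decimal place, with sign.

−€455.3 million

Government-spending multiplier = 1/(1 − c + m) = 1/(1 − 0.623 + 0.26) = 1/0.637 ≈ 1.57.
ΔY = k × ΔG = (−€290 million) / 0.637 ≈ −€455.3 million.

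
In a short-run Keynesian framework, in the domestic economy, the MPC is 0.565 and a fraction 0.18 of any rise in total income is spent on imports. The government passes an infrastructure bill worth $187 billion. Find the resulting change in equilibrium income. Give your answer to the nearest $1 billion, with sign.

+$304 billion

Government-spending multiplier = 1/(1 − c + m) = 1/(1 − 0.565 + 0.18) = 1/0.615 ≈ 1.626.
ΔY = k × ΔG = (+$187 billion) / 0.615 ≈ +$304 billion.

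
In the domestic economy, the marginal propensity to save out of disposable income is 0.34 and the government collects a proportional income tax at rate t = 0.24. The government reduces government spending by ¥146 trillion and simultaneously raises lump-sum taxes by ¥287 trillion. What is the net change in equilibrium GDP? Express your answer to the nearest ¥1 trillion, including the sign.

−¥673 trillion

MPC = 1 − MPS = 1 − 0.34 = 0.66.
Expenditure multiplier = 1/(1 − c(1−t)) = 1/(1 − 0.66×0.76) = 1/0.4984 ≈ 2.006.
ΔG contributes k·ΔG = (−¥146 trillion) / 0.4984 ≈ −¥292.9 trillion.
ΔT of +¥287 trillion changes first-round spending by −c·ΔT = −¥189.42 trillion, contributing k·(−c·ΔT) = (−¥189.42 trillion) / 0.4984 ≈ −¥380.1 trillion.
Net ΔY = k(ΔG − c·ΔT) = (−¥335.42 trillion) / 0.4984 ≈ −¥673 trillion.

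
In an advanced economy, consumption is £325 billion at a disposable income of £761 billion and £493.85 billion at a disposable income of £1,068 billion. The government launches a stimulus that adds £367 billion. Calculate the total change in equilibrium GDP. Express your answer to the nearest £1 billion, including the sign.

+£816 billion

MPC = ΔC/ΔYd = (493.85 − 325)/(1,068 − 761) = 168.85/307 = 0.55.
Spending multiplier = 1/(1 − MPC) = 1/(1 − 0.55) = 1/0.45 ≈ 2.222.
ΔY = k × ΔG = (+£367 billion) / 0.45 ≈ +£816 billion.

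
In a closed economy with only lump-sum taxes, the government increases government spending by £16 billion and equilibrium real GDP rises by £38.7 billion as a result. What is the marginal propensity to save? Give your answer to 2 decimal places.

Implied spending multiplier k = ΔY/ΔG = 38.7/16 ≈ 2.4188.
Since k = 1/(1 − MPC), MPC = 1 − 1/k = 1 − ΔG/ΔY = 1 − 16/38.7 ≈ 0.59.
MPS = 1 − MPC = 0.41.

0.41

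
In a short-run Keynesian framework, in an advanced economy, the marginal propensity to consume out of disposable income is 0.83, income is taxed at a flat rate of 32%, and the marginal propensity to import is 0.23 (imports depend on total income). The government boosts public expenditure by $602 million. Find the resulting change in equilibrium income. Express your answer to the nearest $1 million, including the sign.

Spending multiplier = 1/(1 − c(1−t) + m) = 1/(1 − 0.83×0.68 + 0.23) = 1/0.6656 ≈ 1.502.
ΔY = k × ΔG = (+$602 million) / 0.6656 ≈ +$904 million.

+$904 million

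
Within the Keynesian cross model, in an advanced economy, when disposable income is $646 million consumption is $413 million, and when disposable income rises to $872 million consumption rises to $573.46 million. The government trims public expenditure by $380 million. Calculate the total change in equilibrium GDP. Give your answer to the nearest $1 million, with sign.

MPC = ΔC/ΔYd = (573.46 − 413)/(872 − 646) = 160.46/226 = 0.71.
Expenditure multiplier = 1/(1 − MPC) = 1/(1 − 0.71) = 1/0.29 ≈ 3.448.
ΔY = k × ΔG = (−$380 million) / 0.29 ≈ −$1,310 million.

−$1,310 million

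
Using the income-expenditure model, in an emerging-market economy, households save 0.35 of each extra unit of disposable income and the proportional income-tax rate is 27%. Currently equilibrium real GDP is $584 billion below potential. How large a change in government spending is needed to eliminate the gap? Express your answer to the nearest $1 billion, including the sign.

MPC = 1 − MPS = 1 − 0.35 = 0.65.
Spending multiplier = 1/(1 − c(1−t)) = 1/(1 − 0.65×0.73) = 1/0.5255 ≈ 1.903.
Need ΔY = +$584 billion, so ΔG = ΔY/k = (+$584 billion) × 0.5255 ≈ +$307 billion.
The government should increase government spending by $307 billion.

+$307 billion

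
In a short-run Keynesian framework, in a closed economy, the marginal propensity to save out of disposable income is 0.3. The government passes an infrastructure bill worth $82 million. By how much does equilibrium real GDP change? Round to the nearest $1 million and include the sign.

MPC = 1 − MPS = 1 − 0.3 = 0.7.
Expenditure multiplier = 1/(1 − MPC) = 1/(1 − 0.7) = 1/0.3 ≈ 3.333.
ΔY = k × ΔG = (+$82 million) / 0.3 ≈ +$273 million.

+$273 million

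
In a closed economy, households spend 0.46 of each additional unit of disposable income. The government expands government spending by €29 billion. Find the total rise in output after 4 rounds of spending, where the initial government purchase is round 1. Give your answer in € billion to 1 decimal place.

€51.3 billion

Round 1 adds ΔG = €29 billion; each later round is MPC = 0.46 times the previous.
After 4 rounds: 29 + 13.34 + 6.1364 + 2.822744 = ΔG·(1 − c^4)/(1 − c) = 29 × (1 − 0.04477456)/0.54 ≈ €51.3 billion.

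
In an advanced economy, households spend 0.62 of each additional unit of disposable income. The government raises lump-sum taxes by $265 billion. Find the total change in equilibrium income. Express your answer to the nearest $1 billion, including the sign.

−$432 billion

A lump-sum tax change of +$265 billion shifts disposable income by −$265 billion; first-round consumption changes by −c × ΔT = −0.62 × (+$265 billion) = −$164.3 billion.
Expenditure multiplier = 1/(1 − MPC) = 1/(1 − 0.62) = 1/0.38 ≈ 2.632.
The tax multiplier is −c × k ≈ −1.632, so ΔY = k × (−c·ΔT) = (−$164.3 billion) / 0.38 ≈ −$432 billion.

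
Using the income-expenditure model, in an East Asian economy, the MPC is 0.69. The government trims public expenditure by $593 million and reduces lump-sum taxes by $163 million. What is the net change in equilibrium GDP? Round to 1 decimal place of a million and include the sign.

−$1,550.1 million

Expenditure multiplier = 1/(1 − MPC) = 1/(1 − 0.69) = 1/0.31 ≈ 3.226.
ΔG contributes k·ΔG = (−$593 million) / 0.31 ≈ −$1,912.9 million.
ΔT of −$163 million changes first-round spending by −c·ΔT = +$112.47 million, contributing k·(−c·ΔT) = (+$112.47 million) / 0.31 ≈ +$362.8 million.
Net ΔY = k(ΔG − c·ΔT) = (−$480.53 million) / 0.31 ≈ −$1,550.1 million.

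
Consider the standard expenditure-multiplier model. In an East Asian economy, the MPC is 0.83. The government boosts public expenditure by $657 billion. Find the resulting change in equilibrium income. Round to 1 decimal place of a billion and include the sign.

+$3,864.7 billion

Spending multiplier = 1/(1 − MPC) = 1/(1 − 0.83) = 1/0.17 ≈ 5.882.
ΔY = k × ΔG = (+$657 billion) / 0.17 ≈ +$3,864.7 billion.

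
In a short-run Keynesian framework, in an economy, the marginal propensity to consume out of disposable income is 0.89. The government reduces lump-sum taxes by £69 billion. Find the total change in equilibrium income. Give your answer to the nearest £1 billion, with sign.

A lump-sum tax change of −£69 billion shifts disposable income by +£69 billion; first-round consumption changes by −c × ΔT = −0.89 × (−£69 billion) = +£61.41 billion.
Expenditure multiplier = 1/(1 − MPC) = 1/(1 − 0.89) = 1/0.11 ≈ 9.091.
The tax multiplier is −c × k ≈ −8.091, so ΔY = k × (−c·ΔT) = (+£61.41 billion) / 0.11 ≈ +£558 billion.

+£558 billion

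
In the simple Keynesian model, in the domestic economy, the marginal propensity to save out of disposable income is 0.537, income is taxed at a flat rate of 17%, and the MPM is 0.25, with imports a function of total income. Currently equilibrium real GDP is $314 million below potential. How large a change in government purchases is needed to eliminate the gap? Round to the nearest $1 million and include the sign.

MPC = 1 − MPS = 1 − 0.537 = 0.463.
Spending multiplier = 1/(1 − c(1−t) + m) = 1/(1 − 0.463×0.83 + 0.25) = 1/0.86571 ≈ 1.155.
Need ΔY = +$314 million, so ΔG = ΔY/k = (+$314 million) × 0.86571 ≈ +$272 million.
The government should increase government purchases by $272 million.

+$272 million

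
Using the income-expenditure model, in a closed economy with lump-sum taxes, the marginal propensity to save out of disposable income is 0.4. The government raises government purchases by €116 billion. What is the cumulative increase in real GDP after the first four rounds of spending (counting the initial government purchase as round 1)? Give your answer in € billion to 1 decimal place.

MPC = 1 − MPS = 1 − 0.4 = 0.6.
Round 1 adds ΔG = €116 billion; each later round is MPC = 0.6 times the previous.
After 4 rounds: 116 + 69.6 + 41.76 + 25.056 = ΔG·(1 − c^4)/(1 − c) = 116 × (1 − 0.1296)/0.4 ≈ €252.4 billion.

€252.4 billion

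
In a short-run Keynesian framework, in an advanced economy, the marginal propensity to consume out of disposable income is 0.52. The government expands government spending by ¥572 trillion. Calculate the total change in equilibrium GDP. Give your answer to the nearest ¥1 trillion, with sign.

Government-spending multiplier = 1/(1 − MPC) = 1/(1 − 0.52) = 1/0.48 ≈ 2.083.
ΔY = k × ΔG = (+¥572 trillion) / 0.48 ≈ +¥1,192 trillion.

+¥1,192 trillion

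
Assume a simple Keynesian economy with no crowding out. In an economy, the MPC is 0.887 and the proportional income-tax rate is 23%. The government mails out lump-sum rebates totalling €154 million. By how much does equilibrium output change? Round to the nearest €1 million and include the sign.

+€431 million

A lump-sum tax change of −€154 million shifts disposable income by +€154 million; first-round consumption changes by −c × ΔT = −0.887 × (−€154 million) = +€136.598 million.
Expenditure multiplier = 1/(1 − c(1−t)) = 1/(1 − 0.887×0.77) = 1/0.31701 ≈ 3.154.
The tax multiplier is −c × k ≈ −2.798, so ΔY = k × (−c·ΔT) = (+€136.598 million) / 0.31701 ≈ +€431 million.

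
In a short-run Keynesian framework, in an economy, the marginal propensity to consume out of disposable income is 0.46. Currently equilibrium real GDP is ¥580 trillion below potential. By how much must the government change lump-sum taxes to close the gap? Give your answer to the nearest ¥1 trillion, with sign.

Spending multiplier = 1/(1 − MPC) = 1/(1 − 0.46) = 1/0.54 ≈ 1.852.
Tax multiplier = −c·k = −0.46/0.54 ≈ −0.852. Need ΔY = +¥580 trillion, so ΔT = ΔY/(−c·k) = −(+¥580 trillion) × 0.54 / 0.46 ≈ −¥681 trillion.
The government should cut lump-sum taxes by ¥681 trillion.

−¥681 trillion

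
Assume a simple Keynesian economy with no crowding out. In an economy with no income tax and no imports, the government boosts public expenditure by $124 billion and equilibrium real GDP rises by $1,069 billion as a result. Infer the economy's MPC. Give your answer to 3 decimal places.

Implied spending multiplier k = ΔY/ΔG = 1,069/124 ≈ 8.621.
Since k = 1/(1 − MPC), MPC = 1 − 1/k = 1 − ΔG/ΔY = 1 − 124/1,069 ≈ 0.884.

0.884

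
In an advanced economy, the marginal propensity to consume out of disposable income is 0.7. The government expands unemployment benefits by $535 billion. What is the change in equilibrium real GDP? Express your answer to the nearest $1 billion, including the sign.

The transfer change shifts disposable income by +$535 billion, so first-round consumption changes by c·ΔTR = 0.7 × (+$535 billion) = +$374.5 billion.
Expenditure multiplier = 1/(1 − MPC) = 1/(1 − 0.7) = 1/0.3 ≈ 3.333.
The transfer multiplier is c × k ≈ 2.333, so ΔY = k × (c·ΔTR) = (+$374.5 billion) / 0.3 ≈ +$1,248 billion.

+$1,248 billion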